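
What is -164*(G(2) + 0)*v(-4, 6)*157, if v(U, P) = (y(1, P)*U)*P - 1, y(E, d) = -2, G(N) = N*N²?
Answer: -9681248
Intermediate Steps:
G(N) = N³
v(U, P) = -1 - 2*P*U (v(U, P) = (-2*U)*P - 1 = -2*P*U - 1 = -1 - 2*P*U)
-164*(G(2) + 0)*v(-4, 6)*157 = -164*(2³ + 0)*(-1 - 2*6*(-4))*157 = -164*(8 + 0)*(-1 + 48)*157 = -1312*47*157 = -164*376*157 = -61664*157 = -9681248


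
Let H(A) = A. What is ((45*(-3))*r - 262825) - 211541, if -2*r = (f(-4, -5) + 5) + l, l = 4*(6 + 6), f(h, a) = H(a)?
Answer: -471126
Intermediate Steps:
f(h, a) = a
l = 48 (l = 4*12 = 48)
r = -24 (r = -((-5 + 5) + 48)/2 = -(0 + 48)/2 = -1/2*48 = -24)
((45*(-3))*r - 262825) - 211541 = ((45*(-3))*(-24) - 262825) - 211541 = (-135*(-24) - 262825) - 211541 = (3240 - 262825) - 211541 = -259585 - 211541 = -471126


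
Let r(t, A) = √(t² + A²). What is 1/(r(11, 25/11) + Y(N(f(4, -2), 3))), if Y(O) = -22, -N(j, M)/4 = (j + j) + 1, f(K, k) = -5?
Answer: -1331/21649 - 11*√15266/43298 ≈ -0.092871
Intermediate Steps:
N(j, M) = -4 - 8*j (N(j, M) = -4*((j + j) + 1) = -4*(2*j + 1) = -4*(1 + 2*j) = -4 - 8*j)
r(t, A) = √(A² + t²)
1/(r(11, 25/11) + Y(N(f(4, -2), 3))) = 1/(√((25/11)² + 11²) - 22) = 1/(√((25*(1/11))² + 121) - 22) = 1/(√((25/11)² + 121) - 22) = 1/(√(625/121 + 121) - 22) = 1/(√(15266/121) - 22) = 1/(√15266/11 - 22) = 1/(-22 + √15266/11)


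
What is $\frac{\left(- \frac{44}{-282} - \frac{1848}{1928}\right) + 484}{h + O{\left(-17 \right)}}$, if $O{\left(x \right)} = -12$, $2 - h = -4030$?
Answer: $\frac{3283907}{27320724} \approx 0.1202$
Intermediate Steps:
$h = 4032$ ($h = 2 - -4030 = 2 + 4030 = 4032$)
$\frac{\left(- \frac{44}{-282} - \frac{1848}{1928}\right) + 484}{h + O{\left(-17 \right)}} = \frac{\left(- \frac{44}{-282} - \frac{1848}{1928}\right) + 484}{4032 - 12} = \frac{\left(\left(-44\right) \left(- \frac{1}{282}\right) - \frac{231}{241}\right) + 484}{4020} = \left(\left(\frac{22}{141} - \frac{231}{241}\right) + 484\right) \frac{1}{4020} = \left(- \frac{27269}{33981} + 484\right) \frac{1}{4020} = \frac{16419535}{33981} \cdot \frac{1}{4020} = \frac{3283907}{27320724}$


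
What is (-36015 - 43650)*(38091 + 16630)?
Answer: -4359348465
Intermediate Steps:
(-36015 - 43650)*(38091 + 16630) = -79665*54721 = -4359348465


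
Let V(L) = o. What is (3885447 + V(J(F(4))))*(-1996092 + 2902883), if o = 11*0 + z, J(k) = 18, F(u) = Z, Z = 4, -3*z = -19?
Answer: 10569882340760/3 ≈ 3.5233e+12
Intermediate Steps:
z = 19/3 (z = -1/3*(-19) = 19/3 ≈ 6.3333)
F(u) = 4
o = 19/3 (o = 11*0 + 19/3 = 0 + 19/3 = 19/3 ≈ 6.3333)
V(L) = 19/3
(3885447 + V(J(F(4))))*(-1996092 + 2902883) = (3885447 + 19/3)*(-1996092 + 2902883) = (11656360/3)*906791 = 10569882340760/3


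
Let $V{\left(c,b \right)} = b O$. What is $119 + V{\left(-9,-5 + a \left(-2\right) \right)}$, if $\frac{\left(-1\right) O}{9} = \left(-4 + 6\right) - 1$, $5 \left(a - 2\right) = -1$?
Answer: $\frac{982}{5} \approx 196.4$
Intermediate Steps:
$a = \frac{9}{5}$ ($a = 2 + \frac{1}{5} \left(-1\right) = 2 - \frac{1}{5} = \frac{9}{5} \approx 1.8$)
$O = -9$ ($O = - 9 \left(\left(-4 + 6\right) - 1\right) = - 9 \left(2 - 1\right) = \left(-9\right) 1 = -9$)
$V{\left(c,b \right)} = - 9 b$ ($V{\left(c,b \right)} = b \left(-9\right) = - 9 b$)
$119 + V{\left(-9,-5 + a \left(-2\right) \right)} = 119 - 9 \left(-5 + \frac{9}{5} \left(-2\right)\right) = 119 - 9 \left(-5 - \frac{18}{5}\right) = 119 - - \frac{387}{5} = 119 + \frac{387}{5} = \frac{982}{5}$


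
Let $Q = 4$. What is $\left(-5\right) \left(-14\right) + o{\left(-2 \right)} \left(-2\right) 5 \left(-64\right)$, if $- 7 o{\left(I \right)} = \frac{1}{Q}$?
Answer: $\frac{330}{7} \approx 47.143$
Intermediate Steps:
$o{\left(I \right)} = - \frac{1}{28}$ ($o{\left(I \right)} = - \frac{1}{7 \cdot 4} = \left(- \frac{1}{7}\right) \frac{1}{4} = - \frac{1}{28}$)
$\left(-5\right) \left(-14\right) + o{\left(-2 \right)} \left(-2\right) 5 \left(-64\right) = \left(-5\right) \left(-14\right) + \left(- \frac{1}{28}\right) \left(-2\right) 5 \left(-64\right) = 70 + \frac{1}{14} \cdot 5 \left(-64\right) = 70 + \frac{5}{14} \left(-64\right) = 70 - \frac{160}{7} = \frac{330}{7}$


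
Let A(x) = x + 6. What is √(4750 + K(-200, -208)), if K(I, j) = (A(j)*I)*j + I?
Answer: 5*I*√335946 ≈ 2898.0*I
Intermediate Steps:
A(x) = 6 + x
K(I, j) = I + I*j*(6 + j) (K(I, j) = ((6 + j)*I)*j + I = (I*(6 + j))*j + I = I*j*(6 + j) + I = I + I*j*(6 + j))
√(4750 + K(-200, -208)) = √(4750 - 200*(1 - 208*(6 - 208))) = √(4750 - 200*(1 - 208*(-202))) = √(4750 - 200*(1 + 42016)) = √(4750 - 200*42017) = √(4750 - 8403400) = √(-8398650) = 5*I*√335946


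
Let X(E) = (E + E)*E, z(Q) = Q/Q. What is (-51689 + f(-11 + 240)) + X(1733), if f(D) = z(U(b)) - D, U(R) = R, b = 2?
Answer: 5954661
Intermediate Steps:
z(Q) = 1
f(D) = 1 - D
X(E) = 2*E² (X(E) = (2*E)*E = 2*E²)
(-51689 + f(-11 + 240)) + X(1733) = (-51689 + (1 - (-11 + 240))) + 2*1733² = (-51689 + (1 - 1*229)) + 2*3003289 = (-51689 + (1 - 229)) + 6006578 = (-51689 - 228) + 6006578 = -51917 + 6006578 = 5954661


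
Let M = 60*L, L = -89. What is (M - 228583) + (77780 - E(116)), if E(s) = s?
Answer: -156259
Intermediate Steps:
M = -5340 (M = 60*(-89) = -5340)
(M - 228583) + (77780 - E(116)) = (-5340 - 228583) + (77780 - 1*116) = -233923 + (77780 - 116) = -233923 + 77664 = -156259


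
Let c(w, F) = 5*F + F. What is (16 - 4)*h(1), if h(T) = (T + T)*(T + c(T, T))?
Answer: 168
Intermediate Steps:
c(w, F) = 6*F
h(T) = 14*T**2 (h(T) = (T + T)*(T + 6*T) = (2*T)*(7*T) = 14*T**2)
(16 - 4)*h(1) = (16 - 4)*(14*1**2) = 12*(14*1) = 12*14 = 168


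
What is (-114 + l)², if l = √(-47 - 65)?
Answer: 12884 - 912*I*√7 ≈ 12884.0 - 2412.9*I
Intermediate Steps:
l = 4*I*√7 (l = √(-112) = 4*I*√7 ≈ 10.583*I)
(-114 + l)² = (-114 + 4*I*√7)²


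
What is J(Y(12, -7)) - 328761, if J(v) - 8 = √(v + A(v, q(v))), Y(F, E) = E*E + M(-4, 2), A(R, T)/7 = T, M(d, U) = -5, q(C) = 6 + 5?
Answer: -328742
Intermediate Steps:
q(C) = 11
A(R, T) = 7*T
Y(F, E) = -5 + E² (Y(F, E) = E*E - 5 = E² - 5 = -5 + E²)
J(v) = 8 + √(77 + v) (J(v) = 8 + √(v + 7*11) = 8 + √(v + 77) = 8 + √(77 + v))
J(Y(12, -7)) - 328761 = (8 + √(77 + (-5 + (-7)²))) - 328761 = (8 + √(77 + (-5 + 49))) - 328761 = (8 + √(77 + 44)) - 328761 = (8 + √121) - 328761 = (8 + 11) - 328761 = 19 - 328761 = -328742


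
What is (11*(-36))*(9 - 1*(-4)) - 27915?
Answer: -33063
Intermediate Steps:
(11*(-36))*(9 - 1*(-4)) - 27915 = -396*(9 + 4) - 27915 = -396*13 - 27915 = -5148 - 27915 = -33063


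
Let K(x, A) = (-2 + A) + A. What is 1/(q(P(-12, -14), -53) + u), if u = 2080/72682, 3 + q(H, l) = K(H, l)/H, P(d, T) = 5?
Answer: -181705/4464743 ≈ -0.040698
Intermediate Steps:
K(x, A) = -2 + 2*A
q(H, l) = -3 + (-2 + 2*l)/H
u = 1040/36341 (u = 2080*(1/72682) = 1040/36341 ≈ 0.028618)
1/(q(P(-12, -14), -53) + u) = 1/((-2 - 3*5 + 2*(-53))/5 + 1040/36341) = 1/((-2 - 15 - 106)/5 + 1040/36341) = 1/((⅕)*(-123) + 1040/36341) = 1/(-123/5 + 1040/36341) = 1/(-4464743/181705) = -181705/4464743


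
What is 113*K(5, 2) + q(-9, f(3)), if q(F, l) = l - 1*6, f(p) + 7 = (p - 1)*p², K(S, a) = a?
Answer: 231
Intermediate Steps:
f(p) = -7 + p²*(-1 + p) (f(p) = -7 + (p - 1)*p² = -7 + (-1 + p)*p² = -7 + p²*(-1 + p))
q(F, l) = -6 + l (q(F, l) = l - 6 = -6 + l)
113*K(5, 2) + q(-9, f(3)) = 113*2 + (-6 + (-7 + 3³ - 1*3²)) = 226 + (-6 + (-7 + 27 - 1*9)) = 226 + (-6 + (-7 + 27 - 9)) = 226 + (-6 + 11) = 226 + 5 = 231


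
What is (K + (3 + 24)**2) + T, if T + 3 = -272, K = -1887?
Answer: -1433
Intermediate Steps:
T = -275 (T = -3 - 272 = -275)
(K + (3 + 24)**2) + T = (-1887 + (3 + 24)**2) - 275 = (-1887 + 27**2) - 275 = (-1887 + 729) - 275 = -1158 - 275 = -1433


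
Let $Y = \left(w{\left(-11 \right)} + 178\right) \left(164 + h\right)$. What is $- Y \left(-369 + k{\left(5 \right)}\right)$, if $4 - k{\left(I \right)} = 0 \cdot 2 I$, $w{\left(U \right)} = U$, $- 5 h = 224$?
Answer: $7265836$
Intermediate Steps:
$h = - \frac{224}{5}$ ($h = \left(- \frac{1}{5}\right) 224 = - \frac{224}{5} \approx -44.8$)
$k{\left(I \right)} = 4$ ($k{\left(I \right)} = 4 - 0 \cdot 2 I = 4 - 0 I = 4 - 0 = 4 + 0 = 4$)
$Y = \frac{99532}{5}$ ($Y = \left(-11 + 178\right) \left(164 - \frac{224}{5}\right) = 167 \cdot \frac{596}{5} = \frac{99532}{5} \approx 19906.0$)
$- Y \left(-369 + k{\left(5 \right)}\right) = - \frac{99532 \left(-369 + 4\right)}{5} = - \frac{99532 \left(-365\right)}{5} = \left(-1\right) \left(-7265836\right) = 7265836$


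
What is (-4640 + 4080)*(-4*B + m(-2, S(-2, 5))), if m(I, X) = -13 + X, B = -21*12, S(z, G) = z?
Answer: -556080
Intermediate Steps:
B = -252
(-4640 + 4080)*(-4*B + m(-2, S(-2, 5))) = (-4640 + 4080)*(-4*(-252) + (-13 - 2)) = -560*(1008 - 15) = -560*993 = -556080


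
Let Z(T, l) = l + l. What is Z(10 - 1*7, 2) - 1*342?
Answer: -338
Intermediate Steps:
Z(T, l) = 2*l
Z(10 - 1*7, 2) - 1*342 = 2*2 - 1*342 = 4 - 342 = -338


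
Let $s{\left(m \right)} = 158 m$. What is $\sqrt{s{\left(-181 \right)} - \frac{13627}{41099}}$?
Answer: $\frac{i \sqrt{48306236909071}}{41099} \approx 169.11 i$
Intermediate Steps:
$\sqrt{s{\left(-181 \right)} - \frac{13627}{41099}} = \sqrt{158 \left(-181\right) - \frac{13627}{41099}} = \sqrt{-28598 - \frac{13627}{41099}} = \sqrt{- \frac{1175362829}{41099}} = \frac{i \sqrt{48306236909071}}{41099}$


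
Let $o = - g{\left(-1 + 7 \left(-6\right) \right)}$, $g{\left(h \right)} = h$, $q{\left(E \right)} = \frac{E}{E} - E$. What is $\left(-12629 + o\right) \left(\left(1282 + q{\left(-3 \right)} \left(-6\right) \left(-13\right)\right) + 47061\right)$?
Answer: $-612371830$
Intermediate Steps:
$q{\left(E \right)} = 1 - E$
$o = 43$ ($o = - (-1 + 7 \left(-6\right)) = - (-1 - 42) = \left(-1\right) \left(-43\right) = 43$)
$\left(-12629 + o\right) \left(\left(1282 + q{\left(-3 \right)} \left(-6\right) \left(-13\right)\right) + 47061\right) = \left(-12629 + 43\right) \left(\left(1282 + \left(1 - -3\right) \left(-6\right) \left(-13\right)\right) + 47061\right) = - 12586 \left(\left(1282 + \left(1 + 3\right) \left(-6\right) \left(-13\right)\right) + 47061\right) = - 12586 \left(\left(1282 + 4 \left(-6\right) \left(-13\right)\right) + 47061\right) = - 12586 \left(\left(1282 - -312\right) + 47061\right) = - 12586 \left(\left(1282 + 312\right) + 47061\right) = - 12586 \left(1594 + 47061\right) = \left(-12586\right) 48655 = -612371830$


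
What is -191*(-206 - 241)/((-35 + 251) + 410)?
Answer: 85377/626 ≈ 136.39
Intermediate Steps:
-191*(-206 - 241)/((-35 + 251) + 410) = -191*(-447/(216 + 410)) = -191/(626*(-1/447)) = -191/(-626/447) = -191*(-447/626) = 85377/626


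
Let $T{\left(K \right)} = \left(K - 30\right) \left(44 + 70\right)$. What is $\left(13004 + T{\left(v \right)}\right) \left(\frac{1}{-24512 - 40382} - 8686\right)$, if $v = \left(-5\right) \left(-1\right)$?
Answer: $- \frac{2861748959945}{32447} \approx -8.8198 \cdot 10^{7}$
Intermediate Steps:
$v = 5$
$T{\left(K \right)} = -3420 + 114 K$ ($T{\left(K \right)} = \left(-30 + K\right) 114 = -3420 + 114 K$)
$\left(13004 + T{\left(v \right)}\right) \left(\frac{1}{-24512 - 40382} - 8686\right) = \left(13004 + \left(-3420 + 114 \cdot 5\right)\right) \left(\frac{1}{-24512 - 40382} - 8686\right) = \left(13004 + \left(-3420 + 570\right)\right) \left(\frac{1}{-64894} - 8686\right) = \left(13004 - 2850\right) \left(- \frac{1}{64894} - 8686\right) = 10154 \left(- \frac{563669285}{64894}\right) = - \frac{2861748959945}{32447}$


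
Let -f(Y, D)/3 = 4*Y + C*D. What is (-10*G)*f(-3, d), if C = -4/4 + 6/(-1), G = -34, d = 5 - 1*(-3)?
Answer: 69360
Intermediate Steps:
d = 8 (d = 5 + 3 = 8)
C = -7 (C = -4*¼ + 6*(-1) = -1 - 6 = -7)
f(Y, D) = -12*Y + 21*D (f(Y, D) = -3*(4*Y - 7*D) = -3*(-7*D + 4*Y) = -12*Y + 21*D)
(-10*G)*f(-3, d) = (-10*(-34))*(-12*(-3) + 21*8) = 340*(36 + 168) = 340*204 = 69360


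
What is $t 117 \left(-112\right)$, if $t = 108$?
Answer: $-1415232$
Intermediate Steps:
$t 117 \left(-112\right) = 108 \cdot 117 \left(-112\right) = 12636 \left(-112\right) = -1415232$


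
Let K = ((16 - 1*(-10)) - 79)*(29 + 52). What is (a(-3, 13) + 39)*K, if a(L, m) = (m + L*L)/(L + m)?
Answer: -884358/5 ≈ -1.7687e+5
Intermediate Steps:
a(L, m) = (m + L**2)/(L + m)
K = -4293 (K = ((16 + 10) - 79)*81 = (26 - 79)*81 = -53*81 = -4293)
(a(-3, 13) + 39)*K = ((13 + (-3)**2)/(-3 + 13) + 39)*(-4293) = ((13 + 9)/10 + 39)*(-4293) = ((1/10)*22 + 39)*(-4293) = (11/5 + 39)*(-4293) = (206/5)*(-4293) = -884358/5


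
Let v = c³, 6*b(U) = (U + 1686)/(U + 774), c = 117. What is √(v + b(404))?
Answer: √55409413578/186 ≈ 1265.5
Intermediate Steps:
b(U) = (1686 + U)/(6*(774 + U)) (b(U) = ((U + 1686)/(U + 774))/6 = ((1686 + U)/(774 + U))/6 = (1686 + U)/(6*(774 + U)))
v = 1601613 (v = 117³ = 1601613)
√(v + b(404)) = √(1601613 + (1686 + 404)/(6*(774 + 404))) = √(1601613 + (⅙)*2090/1178) = √(1601613 + (⅙)*(1/1178)*2090) = √(1601613 + 55/186) = √(297900073/186) = √55409413578/186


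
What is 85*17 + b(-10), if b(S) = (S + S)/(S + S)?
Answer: 1446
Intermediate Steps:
b(S) = 1 (b(S) = (2*S)/((2*S)) = (2*S)*(1/(2*S)) = 1)
85*17 + b(-10) = 85*17 + 1 = 1445 + 1 = 1446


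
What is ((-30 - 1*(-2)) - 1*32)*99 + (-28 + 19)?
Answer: -5949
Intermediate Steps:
((-30 - 1*(-2)) - 1*32)*99 + (-28 + 19) = ((-30 + 2) - 32)*99 - 9 = (-28 - 32)*99 - 9 = -60*99 - 9 = -5940 - 9 = -5949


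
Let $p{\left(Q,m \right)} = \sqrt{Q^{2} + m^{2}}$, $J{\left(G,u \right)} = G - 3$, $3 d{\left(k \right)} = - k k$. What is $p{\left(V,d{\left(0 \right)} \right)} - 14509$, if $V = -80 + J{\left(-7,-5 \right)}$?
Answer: $-14419$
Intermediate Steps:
$d{\left(k \right)} = - \frac{k^{2}}{3}$ ($d{\left(k \right)} = \frac{- k k}{3} = \frac{\left(-1\right) k^{2}}{3} = - \frac{k^{2}}{3}$)
$J{\left(G,u \right)} = -3 + G$
$V = -90$ ($V = -80 - 10 = -90$)
$p{\left(V,d{\left(0 \right)} \right)} - 14509 = \sqrt{\left(-90\right)^{2} + \left(- \frac{0^{2}}{3}\right)^{2}} - 14509 = \sqrt{8100 + \left(\left(- \frac{1}{3}\right) 0\right)^{2}} - 14509 = \sqrt{8100 + 0^{2}} - 14509 = \sqrt{8100 + 0} - 14509 = \sqrt{8100} - 14509 = 90 - 14509 = -14419$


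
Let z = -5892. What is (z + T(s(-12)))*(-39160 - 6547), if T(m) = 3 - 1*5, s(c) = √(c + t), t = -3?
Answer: 269397058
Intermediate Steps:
s(c) = √(-3 + c) (s(c) = √(c - 3) = √(-3 + c))
T(m) = -2 (T(m) = 3 - 5 = -2)
(z + T(s(-12)))*(-39160 - 6547) = (-5892 - 2)*(-39160 - 6547) = -5894*(-45707) = 269397058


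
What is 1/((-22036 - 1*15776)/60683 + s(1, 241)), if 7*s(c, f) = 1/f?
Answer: -14624603/9104023 ≈ -1.6064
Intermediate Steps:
s(c, f) = 1/(7*f)
1/((-22036 - 1*15776)/60683 + s(1, 241)) = 1/((-22036 - 1*15776)/60683 + (⅐)/241) = 1/((-22036 - 15776)*(1/60683) + (⅐)*(1/241)) = 1/(-37812*1/60683 + 1/1687) = 1/(-37812/60683 + 1/1687) = 1/(-9104023/14624603) = -14624603/9104023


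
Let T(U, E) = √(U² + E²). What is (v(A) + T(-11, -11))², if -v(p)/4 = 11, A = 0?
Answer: 2178 - 968*√2 ≈ 809.04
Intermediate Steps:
v(p) = -44 (v(p) = -4*11 = -44)
T(U, E) = √(E² + U²)
(v(A) + T(-11, -11))² = (-44 + √((-11)² + (-11)²))² = (-44 + √(121 + 121))² = (-44 + √242)² = (-44 + 11*√2)²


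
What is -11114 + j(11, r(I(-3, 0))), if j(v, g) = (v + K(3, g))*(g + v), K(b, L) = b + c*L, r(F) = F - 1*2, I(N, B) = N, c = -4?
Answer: -10910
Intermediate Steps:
r(F) = -2 + F (r(F) = F - 2 = -2 + F)
K(b, L) = b - 4*L
j(v, g) = (g + v)*(3 + v - 4*g) (j(v, g) = (v + (3 - 4*g))*(g + v) = (3 + v - 4*g)*(g + v) = (g + v)*(3 + v - 4*g))
-11114 + j(11, r(I(-3, 0))) = -11114 + (11² + (-2 - 3)*11 + (-2 - 3)*(3 - 4*(-2 - 3)) + 11*(3 - 4*(-2 - 3))) = -11114 + (121 - 5*11 - 5*(3 - 4*(-5)) + 11*(3 - 4*(-5))) = -11114 + (121 - 55 - 5*(3 + 20) + 11*(3 + 20)) = -11114 + (121 - 55 - 5*23 + 11*23) = -11114 + (121 - 55 - 115 + 253) = -11114 + 204 = -10910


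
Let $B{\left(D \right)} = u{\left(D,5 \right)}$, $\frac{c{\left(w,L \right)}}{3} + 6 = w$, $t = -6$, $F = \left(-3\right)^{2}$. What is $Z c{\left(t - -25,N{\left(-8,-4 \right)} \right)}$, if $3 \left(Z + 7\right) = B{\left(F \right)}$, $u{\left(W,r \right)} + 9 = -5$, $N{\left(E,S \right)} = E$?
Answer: $-455$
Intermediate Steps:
$F = 9$
$c{\left(w,L \right)} = -18 + 3 w$
$u{\left(W,r \right)} = -14$ ($u{\left(W,r \right)} = -9 - 5 = -14$)
$B{\left(D \right)} = -14$
$Z = - \frac{35}{3}$ ($Z = -7 + \frac{1}{3} \left(-14\right) = -7 - \frac{14}{3} = - \frac{35}{3} \approx -11.667$)
$Z c{\left(t - -25,N{\left(-8,-4 \right)} \right)} = - \frac{35 \left(-18 + 3 \left(-6 - -25\right)\right)}{3} = - \frac{35 \left(-18 + 3 \left(-6 + 25\right)\right)}{3} = - \frac{35 \left(-18 + 3 \cdot 19\right)}{3} = - \frac{35 \left(-18 + 57\right)}{3} = \left(- \frac{35}{3}\right) 39 = -455$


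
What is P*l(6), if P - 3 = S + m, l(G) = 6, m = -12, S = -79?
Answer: -528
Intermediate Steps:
P = -88 (P = 3 + (-79 - 12) = 3 - 91 = -88)
P*l(6) = -88*6 = -528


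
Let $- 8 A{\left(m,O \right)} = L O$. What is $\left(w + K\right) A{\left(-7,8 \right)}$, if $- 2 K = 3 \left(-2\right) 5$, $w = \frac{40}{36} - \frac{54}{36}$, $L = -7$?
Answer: $\frac{1841}{18} \approx 102.28$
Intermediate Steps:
$w = - \frac{7}{18}$ ($w = 40 \cdot \frac{1}{36} - \frac{3}{2} = \frac{10}{9} - \frac{3}{2} = - \frac{7}{18} \approx -0.38889$)
$K = 15$ ($K = - \frac{3 \left(-2\right) 5}{2} = - \frac{\left(-6\right) 5}{2} = \left(- \frac{1}{2}\right) \left(-30\right) = 15$)
$A{\left(m,O \right)} = \frac{7 O}{8}$ ($A{\left(m,O \right)} = - \frac{\left(-7\right) O}{8} = \frac{7 O}{8}$)
$\left(w + K\right) A{\left(-7,8 \right)} = \left(- \frac{7}{18} + 15\right) \frac{7}{8} \cdot 8 = \frac{263}{18} \cdot 7 = \frac{1841}{18}$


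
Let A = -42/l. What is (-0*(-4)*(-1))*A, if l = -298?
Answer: 0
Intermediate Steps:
A = 21/149 (A = -42/(-298) = -42*(-1/298) = 21/149 ≈ 0.14094)
(-0*(-4)*(-1))*A = -0*(-4)*(-1)*(21/149) = -0*(-1)*(21/149) = -1*0*(21/149) = 0*(21/149) = 0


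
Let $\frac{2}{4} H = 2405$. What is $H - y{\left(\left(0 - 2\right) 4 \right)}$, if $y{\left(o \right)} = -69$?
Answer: $4879$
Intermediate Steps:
$H = 4810$ ($H = 2 \cdot 2405 = 4810$)
$H - y{\left(\left(0 - 2\right) 4 \right)} = 4810 - -69 = 4810 + 69 = 4879$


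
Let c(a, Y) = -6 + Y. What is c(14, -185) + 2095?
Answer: 1904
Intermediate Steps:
c(14, -185) + 2095 = (-6 - 185) + 2095 = -191 + 2095 = 1904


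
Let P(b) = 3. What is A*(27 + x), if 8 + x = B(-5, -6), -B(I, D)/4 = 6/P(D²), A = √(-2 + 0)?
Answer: 11*I*√2 ≈ 15.556*I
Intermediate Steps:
A = I*√2 (A = √(-2) = I*√2 ≈ 1.4142*I)
B(I, D) = -8 (B(I, D) = -24/3 = -4*2 = -8)
x = -16 (x = -8 - 8 = -16)
A*(27 + x) = (I*√2)*(27 - 16) = (I*√2)*11 = 11*I*√2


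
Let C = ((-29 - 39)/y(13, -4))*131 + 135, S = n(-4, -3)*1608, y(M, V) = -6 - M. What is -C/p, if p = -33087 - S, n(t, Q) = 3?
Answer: 11473/720309 ≈ 0.015928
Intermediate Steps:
S = 4824 (S = 3*1608 = 4824)
C = 11473/19 (C = ((-29 - 39)/(-6 - 1*13))*131 + 135 = -68/(-6 - 13)*131 + 135 = -68/(-19)*131 + 135 = -68*(-1/19)*131 + 135 = (68/19)*131 + 135 = 8908/19 + 135 = 11473/19 ≈ 603.84)
p = -37911 (p = -33087 - 1*4824 = -33087 - 4824 = -37911)
-C/p = -11473/(19*(-37911)) = -11473*(-1)/(19*37911) = -1*(-11473/720309) = 11473/720309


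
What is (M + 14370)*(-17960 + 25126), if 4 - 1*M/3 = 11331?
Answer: -140532426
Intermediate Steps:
M = -33981 (M = 12 - 3*11331 = 12 - 33993 = -33981)
(M + 14370)*(-17960 + 25126) = (-33981 + 14370)*(-17960 + 25126) = -19611*7166 = -140532426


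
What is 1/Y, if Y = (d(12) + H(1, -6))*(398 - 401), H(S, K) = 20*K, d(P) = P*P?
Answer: -1/72 ≈ -0.013889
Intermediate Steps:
d(P) = P²
Y = -72 (Y = (12² + 20*(-6))*(398 - 401) = (144 - 120)*(-3) = 24*(-3) = -72)
1/Y = 1/(-72) = -1/72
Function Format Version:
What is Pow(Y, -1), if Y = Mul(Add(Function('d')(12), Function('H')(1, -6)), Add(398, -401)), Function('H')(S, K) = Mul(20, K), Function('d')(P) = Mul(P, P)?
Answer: Rational(-1, 72) ≈ -0.013889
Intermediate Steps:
Function('d')(P) = Pow(P, 2)
Y = -72 (Y = Mul(Add(Pow(12, 2), Mul(20, -6)), Add(398, -401)) = Mul(Add(144, -120), -3) = Mul(24, -3) = -72)
Pow(Y, -1) = Pow(-72, -1) = Rational(-1, 72)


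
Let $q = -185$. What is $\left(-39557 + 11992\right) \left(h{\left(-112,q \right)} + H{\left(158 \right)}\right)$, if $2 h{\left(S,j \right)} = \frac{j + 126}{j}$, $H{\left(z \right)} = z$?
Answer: $- \frac{8719331}{2} \approx -4.3597 \cdot 10^{6}$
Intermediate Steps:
$h{\left(S,j \right)} = \frac{126 + j}{2 j}$ ($h{\left(S,j \right)} = \frac{\left(j + 126\right) \frac{1}{j}}{2} = \frac{\left(126 + j\right) \frac{1}{j}}{2} = \frac{\frac{1}{j} \left(126 + j\right)}{2} = \frac{126 + j}{2 j}$)
$\left(-39557 + 11992\right) \left(h{\left(-112,q \right)} + H{\left(158 \right)}\right) = \left(-39557 + 11992\right) \left(\frac{126 - 185}{2 \left(-185\right)} + 158\right) = - 27565 \left(\frac{1}{2} \left(- \frac{1}{185}\right) \left(-59\right) + 158\right) = - 27565 \left(\frac{59}{370} + 158\right) = \left(-27565\right) \frac{58519}{370} = - \frac{8719331}{2}$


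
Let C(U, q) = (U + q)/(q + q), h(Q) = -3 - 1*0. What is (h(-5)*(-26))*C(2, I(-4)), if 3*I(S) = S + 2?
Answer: -78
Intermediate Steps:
h(Q) = -3 (h(Q) = -3 + 0 = -3)
I(S) = ⅔ + S/3 (I(S) = (S + 2)/3 = (2 + S)/3 = ⅔ + S/3)
C(U, q) = (U + q)/(2*q) (C(U, q) = (U + q)/((2*q)) = (U + q)*(1/(2*q)) = (U + q)/(2*q))
(h(-5)*(-26))*C(2, I(-4)) = (-3*(-26))*((2 + (⅔ + (⅓)*(-4)))/(2*(⅔ + (⅓)*(-4)))) = 78*((2 + (⅔ - 4/3))/(2*(⅔ - 4/3))) = 78*((2 - ⅔)/(2*(-⅔))) = 78*((½)*(-3/2)*(4/3)) = 78*(-1) = -78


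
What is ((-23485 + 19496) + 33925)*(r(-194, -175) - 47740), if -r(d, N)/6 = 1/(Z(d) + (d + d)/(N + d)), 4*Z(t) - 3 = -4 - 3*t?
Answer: -308611187819456/215941 ≈ -1.4291e+9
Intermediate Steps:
Z(t) = -1/4 - 3*t/4 (Z(t) = 3/4 + (-4 - 3*t)/4 = 3/4 + (-1 - 3*t/4) = -1/4 - 3*t/4)
r(d, N) = -6/(-1/4 - 3*d/4 + 2*d/(N + d)) (r(d, N) = -6/((-1/4 - 3*d/4) + (d + d)/(N + d)) = -6/((-1/4 - 3*d/4) + (2*d)/(N + d)) = -6/((-1/4 - 3*d/4) + 2*d/(N + d)) = -6/(-1/4 - 3*d/4 + 2*d/(N + d)))
((-23485 + 19496) + 33925)*(r(-194, -175) - 47740) = ((-23485 + 19496) + 33925)*(24*(-175 - 194)/(-175 - 7*(-194) + 3*(-194)**2 + 3*(-175)*(-194)) - 47740) = (-3989 + 33925)*(24*(-369)/(-175 + 1358 + 3*37636 + 101850) - 47740) = 29936*(24*(-369)/(-175 + 1358 + 112908 + 101850) - 47740) = 29936*(24*(-369)/215941 - 47740) = 29936*(24*(1/215941)*(-369) - 47740) = 29936*(-8856/215941 - 47740) = 29936*(-10309032196/215941) = -308611187819456/215941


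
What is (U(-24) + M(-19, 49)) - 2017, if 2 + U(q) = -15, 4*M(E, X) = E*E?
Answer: -7775/4 ≈ -1943.8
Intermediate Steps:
M(E, X) = E**2/4 (M(E, X) = (E*E)/4 = E**2/4)
U(q) = -17 (U(q) = -2 - 15 = -17)
(U(-24) + M(-19, 49)) - 2017 = (-17 + (1/4)*(-19)**2) - 2017 = (-17 + (1/4)*361) - 2017 = (-17 + 361/4) - 2017 = 293/4 - 2017 = -7775/4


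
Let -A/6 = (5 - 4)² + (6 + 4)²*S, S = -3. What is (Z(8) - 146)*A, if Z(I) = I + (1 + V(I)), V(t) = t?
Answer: -231426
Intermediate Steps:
Z(I) = 1 + 2*I (Z(I) = I + (1 + I) = 1 + 2*I)
A = 1794 (A = -6*((5 - 4)² + (6 + 4)²*(-3)) = -6*(1² + 10²*(-3)) = -6*(1 + 100*(-3)) = -6*(1 - 300) = -6*(-299) = 1794)
(Z(8) - 146)*A = ((1 + 2*8) - 146)*1794 = ((1 + 16) - 146)*1794 = (17 - 146)*1794 = -129*1794 = -231426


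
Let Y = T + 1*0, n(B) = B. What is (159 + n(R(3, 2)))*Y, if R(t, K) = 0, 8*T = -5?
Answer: -795/8 ≈ -99.375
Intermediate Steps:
T = -5/8 (T = (1/8)*(-5) = -5/8 ≈ -0.62500)
Y = -5/8 (Y = -5/8 + 1*0 = -5/8 + 0 = -5/8 ≈ -0.62500)
(159 + n(R(3, 2)))*Y = (159 + 0)*(-5/8) = 159*(-5/8) = -795/8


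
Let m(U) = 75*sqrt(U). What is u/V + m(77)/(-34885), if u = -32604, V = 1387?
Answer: -1716/73 - 15*sqrt(77)/6977 ≈ -23.526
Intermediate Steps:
u/V + m(77)/(-34885) = -32604/1387 + (75*sqrt(77))/(-34885) = -32604*1/1387 + (75*sqrt(77))*(-1/34885) = -1716/73 - 15*sqrt(77)/6977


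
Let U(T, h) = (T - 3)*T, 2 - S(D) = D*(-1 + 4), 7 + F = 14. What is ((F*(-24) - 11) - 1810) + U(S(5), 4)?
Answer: -1781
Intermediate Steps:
F = 7 (F = -7 + 14 = 7)
S(D) = 2 - 3*D (S(D) = 2 - D*(-1 + 4) = 2 - D*3 = 2 - 3*D)
U(T, h) = T*(-3 + T) (U(T, h) = (-3 + T)*T = T*(-3 + T))
((F*(-24) - 11) - 1810) + U(S(5), 4) = ((7*(-24) - 11) - 1810) + (2 - 3*5)*(-3 + (2 - 3*5)) = ((-168 - 11) - 1810) + (2 - 15)*(-3 + (2 - 15)) = (-179 - 1810) - 13*(-3 - 13) = -1989 - 13*(-16) = -1989 + 208 = -1781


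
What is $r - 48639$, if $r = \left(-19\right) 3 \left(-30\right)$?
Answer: $-46929$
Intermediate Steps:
$r = 1710$ ($r = \left(-57\right) \left(-30\right) = 1710$)
$r - 48639 = 1710 - 48639 = -46929$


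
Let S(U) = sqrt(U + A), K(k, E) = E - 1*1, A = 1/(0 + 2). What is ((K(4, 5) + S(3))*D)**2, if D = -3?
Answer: 351/2 + 36*sqrt(14) ≈ 310.20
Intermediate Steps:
A = 1/2 ≈ 0.50000
K(k, E) = -1 + E (K(k, E) = E - 1 = -1 + E)
S(U) = sqrt(1/2 + U) (S(U) = sqrt(U + 1/2) = sqrt(1/2 + U))
((K(4, 5) + S(3))*D)**2 = (((-1 + 5) + sqrt(2 + 4*3)/2)*(-3))**2 = ((4 + sqrt(2 + 12)/2)*(-3))**2 = ((4 + sqrt(14)/2)*(-3))**2 = (-12 - 3*sqrt(14)/2)**2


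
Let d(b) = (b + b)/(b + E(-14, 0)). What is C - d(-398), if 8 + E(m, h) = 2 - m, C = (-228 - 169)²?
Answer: 30733357/195 ≈ 1.5761e+5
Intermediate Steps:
C = 157609 (C = (-397)² = 157609)
E(m, h) = -6 - m (E(m, h) = -8 + (2 - m) = -6 - m)
d(b) = 2*b/(8 + b) (d(b) = (b + b)/(b + (-6 - 1*(-14))) = (2*b)/(b + (-6 + 14)) = (2*b)/(b + 8) = (2*b)/(8 + b) = 2*b/(8 + b))
C - d(-398) = 157609 - 2*(-398)/(8 - 398) = 157609 - 2*(-398)/(-390) = 157609 - 2*(-398)*(-1)/390 = 157609 - 1*398/195 = 157609 - 398/195 = 30733357/195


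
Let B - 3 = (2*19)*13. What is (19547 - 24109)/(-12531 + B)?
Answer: 2281/6017 ≈ 0.37909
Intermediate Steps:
B = 497 (B = 3 + (2*19)*13 = 3 + 38*13 = 3 + 494 = 497)
(19547 - 24109)/(-12531 + B) = (19547 - 24109)/(-12531 + 497) = -4562/(-12034) = -4562*(-1/12034) = 2281/6017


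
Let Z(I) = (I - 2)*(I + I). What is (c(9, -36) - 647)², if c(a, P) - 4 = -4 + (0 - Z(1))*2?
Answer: 413449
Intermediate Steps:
Z(I) = 2*I*(-2 + I) (Z(I) = (-2 + I)*(2*I) = 2*I*(-2 + I))
c(a, P) = 4 (c(a, P) = 4 + (-4 + (0 - 2*(-2 + 1))*2) = 4 + (-4 + (0 - 2*(-1))*2) = 4 + (-4 + (0 - 1*(-2))*2) = 4 + (-4 + (0 + 2)*2) = 4 + (-4 + 2*2) = 4 + (-4 + 4) = 4 + 0 = 4)
(c(9, -36) - 647)² = (4 - 647)² = (-643)² = 413449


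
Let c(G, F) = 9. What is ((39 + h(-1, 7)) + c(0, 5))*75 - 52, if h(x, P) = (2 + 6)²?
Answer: 8348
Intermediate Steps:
h(x, P) = 64 (h(x, P) = 8² = 64)
((39 + h(-1, 7)) + c(0, 5))*75 - 52 = ((39 + 64) + 9)*75 - 52 = (103 + 9)*75 - 52 = 112*75 - 52 = 8400 - 52 = 8348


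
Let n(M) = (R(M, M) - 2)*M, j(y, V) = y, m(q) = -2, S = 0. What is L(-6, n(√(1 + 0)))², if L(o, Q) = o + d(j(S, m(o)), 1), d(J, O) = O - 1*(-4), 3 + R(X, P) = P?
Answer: 1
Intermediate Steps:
R(X, P) = -3 + P
d(J, O) = 4 + O (d(J, O) = O + 4 = 4 + O)
n(M) = M*(-5 + M) (n(M) = ((-3 + M) - 2)*M = (-5 + M)*M = M*(-5 + M))
L(o, Q) = 5 + o (L(o, Q) = o + (4 + 1) = o + 5 = 5 + o)
L(-6, n(√(1 + 0)))² = (5 - 6)² = (-1)² = 1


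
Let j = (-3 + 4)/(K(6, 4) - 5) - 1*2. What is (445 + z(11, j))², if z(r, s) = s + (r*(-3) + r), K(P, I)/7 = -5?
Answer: 283551921/1600 ≈ 1.7722e+5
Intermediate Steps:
K(P, I) = -35 (K(P, I) = 7*(-5) = -35)
j = -81/40 (j = (-3 + 4)/(-35 - 5) - 1*2 = 1/(-40) - 2 = 1*(-1/40) - 2 = -1/40 - 2 = -81/40 ≈ -2.0250)
z(r, s) = s - 2*r (z(r, s) = s + (-3*r + r) = s - 2*r)
(445 + z(11, j))² = (445 + (-81/40 - 2*11))² = (445 + (-81/40 - 22))² = (445 - 961/40)² = (16839/40)² = 283551921/1600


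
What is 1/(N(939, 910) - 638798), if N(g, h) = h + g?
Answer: -1/636949 ≈ -1.5700e-6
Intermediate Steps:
N(g, h) = g + h
1/(N(939, 910) - 638798) = 1/((939 + 910) - 638798) = 1/(1849 - 638798) = 1/(-636949) = -1/636949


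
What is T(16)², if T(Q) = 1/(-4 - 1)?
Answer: 1/25 ≈ 0.040000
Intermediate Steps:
T(Q) = -⅕ (T(Q) = 1/(-5) = -⅕)
T(16)² = (-⅕)² = 1/25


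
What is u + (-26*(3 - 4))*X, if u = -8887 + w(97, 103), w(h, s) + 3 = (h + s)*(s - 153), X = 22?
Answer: -18318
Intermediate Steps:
w(h, s) = -3 + (-153 + s)*(h + s) (w(h, s) = -3 + (h + s)*(s - 153) = -3 + (h + s)*(-153 + s) = -3 + (-153 + s)*(h + s))
u = -18890 (u = -8887 + (-3 + 103**2 - 153*97 - 153*103 + 97*103) = -8887 + (-3 + 10609 - 14841 - 15759 + 9991) = -8887 - 10003 = -18890)
u + (-26*(3 - 4))*X = -18890 - 26*(3 - 4)*22 = -18890 - 26*(-1)*22 = -18890 + 26*22 = -18890 + 572 = -18318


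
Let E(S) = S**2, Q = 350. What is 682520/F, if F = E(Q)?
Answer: 34126/6125 ≈ 5.5716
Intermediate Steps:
F = 122500 (F = 350**2 = 122500)
682520/F = 682520/122500 = 682520*(1/122500) = 34126/6125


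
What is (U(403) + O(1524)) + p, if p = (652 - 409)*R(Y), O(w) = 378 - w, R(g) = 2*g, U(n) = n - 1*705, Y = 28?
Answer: 12160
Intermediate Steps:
U(n) = -705 + n (U(n) = n - 705 = -705 + n)
p = 13608 (p = (652 - 409)*(2*28) = 243*56 = 13608)
(U(403) + O(1524)) + p = ((-705 + 403) + (378 - 1*1524)) + 13608 = (-302 + (378 - 1524)) + 13608 = (-302 - 1146) + 13608 = -1448 + 13608 = 12160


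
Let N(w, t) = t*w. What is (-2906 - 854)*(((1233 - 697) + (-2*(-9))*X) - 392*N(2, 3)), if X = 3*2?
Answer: 6422080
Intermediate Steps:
X = 6
(-2906 - 854)*(((1233 - 697) + (-2*(-9))*X) - 392*N(2, 3)) = (-2906 - 854)*(((1233 - 697) - 2*(-9)*6) - 1176*2) = -3760*((536 + 18*6) - 392*6) = -3760*((536 + 108) - 2352) = -3760*(644 - 2352) = -3760*(-1708) = 6422080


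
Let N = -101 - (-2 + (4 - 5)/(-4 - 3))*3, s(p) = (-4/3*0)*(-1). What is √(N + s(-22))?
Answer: 2*I*√1169/7 ≈ 9.7688*I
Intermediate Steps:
s(p) = 0 (s(p) = (-4*⅓*0)*(-1) = -4/3*0*(-1) = 0*(-1) = 0)
N = -668/7 (N = -101 - (-2 - 1/(-7))*3 = -101 - (-2 - 1*(-⅐))*3 = -101 - (-2 + ⅐)*3 = -101 - (-13)*3/7 = -101 - 1*(-39/7) = -101 + 39/7 = -668/7 ≈ -95.429)
√(N + s(-22)) = √(-668/7 + 0) = √(-668/7) = 2*I*√1169/7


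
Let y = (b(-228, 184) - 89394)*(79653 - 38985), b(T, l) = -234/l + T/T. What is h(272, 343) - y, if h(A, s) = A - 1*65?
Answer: 83616188352/23 ≈ 3.6355e+9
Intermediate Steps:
h(A, s) = -65 + A (h(A, s) = A - 65 = -65 + A)
b(T, l) = 1 - 234/l (b(T, l) = -234/l + 1 = 1 - 234/l)
y = -83616183591/23 (y = ((-234 + 184)/184 - 89394)*(79653 - 38985) = ((1/184)*(-50) - 89394)*40668 = (-25/92 - 89394)*40668 = -8224273/92*40668 = -83616183591/23 ≈ -3.6355e+9)
h(272, 343) - y = (-65 + 272) - 1*(-83616183591/23) = 207 + 83616183591/23 = 83616188352/23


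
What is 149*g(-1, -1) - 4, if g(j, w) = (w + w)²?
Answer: 592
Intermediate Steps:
g(j, w) = 4*w² (g(j, w) = (2*w)² = 4*w²)
149*g(-1, -1) - 4 = 149*(4*(-1)²) - 4 = 149*(4*1) - 4 = 149*4 - 4 = 596 - 4 = 592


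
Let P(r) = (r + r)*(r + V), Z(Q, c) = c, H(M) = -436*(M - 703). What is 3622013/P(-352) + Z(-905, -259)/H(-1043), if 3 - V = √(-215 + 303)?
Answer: 1382569286099/93719748672 - 124897*√22/1477344 ≈ 14.356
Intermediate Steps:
V = 3 - 2*√22 (V = 3 - √(-215 + 303) = 3 - √88 = 3 - 2*√22 ≈ -6.3808)
H(M) = 306508 - 436*M (H(M) = -436*(-703 + M) = 306508 - 436*M)
P(r) = 2*r*(3 + r - 2*√22) (P(r) = (r + r)*(r + (3 - 2*√22)) = (2*r)*(3 + r - 2*√22) = 2*r*(3 + r - 2*√22))
3622013/P(-352) + Z(-905, -259)/H(-1043) = 3622013/((2*(-352)*(3 - 352 - 2*√22))) - 259/(306508 - 436*(-1043)) = 3622013/((2*(-352)*(-349 - 2*√22))) - 259/(306508 + 454748) = 3622013/(245696 + 1408*√22) - 259/761256 = -259/761256 + 3622013/(245696 + 1408*√22)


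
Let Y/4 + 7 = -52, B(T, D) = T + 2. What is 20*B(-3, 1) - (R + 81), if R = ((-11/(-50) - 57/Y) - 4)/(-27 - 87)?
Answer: -22651159/224200 ≈ -101.03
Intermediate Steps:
B(T, D) = 2 + T
Y = -236 (Y = -28 + 4*(-52) = -28 - 208 = -236)
R = 6959/224200 (R = ((-11/(-50) - 57/(-236)) - 4)/(-27 - 87) = ((-11*(-1/50) - 57*(-1/236)) - 4)/(-114) = ((11/50 + 57/236) - 4)*(-1/114) = (2723/5900 - 4)*(-1/114) = -20877/5900*(-1/114) = 6959/224200 ≈ 0.031039)
20*B(-3, 1) - (R + 81) = 20*(2 - 3) - (6959/224200 + 81) = 20*(-1) - 1*18167159/224200 = -20 - 18167159/224200 = -22651159/224200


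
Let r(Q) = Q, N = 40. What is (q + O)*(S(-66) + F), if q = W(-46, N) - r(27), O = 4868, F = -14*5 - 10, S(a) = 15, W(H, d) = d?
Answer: -317265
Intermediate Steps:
F = -80 (F = -70 - 10 = -80)
q = 13 (q = 40 - 1*27 = 40 - 27 = 13)
(q + O)*(S(-66) + F) = (13 + 4868)*(15 - 80) = 4881*(-65) = -317265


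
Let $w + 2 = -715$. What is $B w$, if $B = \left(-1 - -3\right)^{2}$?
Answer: $-2868$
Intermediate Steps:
$w = -717$ ($w = -2 - 715 = -717$)
$B = 4$ ($B = \left(-1 + 3\right)^{2} = 2^{2} = 4$)
$B w = 4 \left(-717\right) = -2868$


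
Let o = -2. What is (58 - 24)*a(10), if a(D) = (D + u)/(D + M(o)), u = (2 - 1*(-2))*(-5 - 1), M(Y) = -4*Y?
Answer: -238/9 ≈ -26.444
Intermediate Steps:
u = -24 (u = (2 + 2)*(-6) = 4*(-6) = -24)
a(D) = (-24 + D)/(8 + D) (a(D) = (D - 24)/(D - 4*(-2)) = (-24 + D)/(D + 8) = (-24 + D)/(8 + D))
(58 - 24)*a(10) = (58 - 24)*((-24 + 10)/(8 + 10)) = 34*(-14/18) = 34*((1/18)*(-14)) = 34*(-7/9) = -238/9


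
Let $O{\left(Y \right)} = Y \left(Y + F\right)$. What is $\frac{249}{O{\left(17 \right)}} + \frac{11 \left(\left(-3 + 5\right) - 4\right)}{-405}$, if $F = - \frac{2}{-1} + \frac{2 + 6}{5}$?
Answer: $\frac{542747}{709155} \approx 0.76534$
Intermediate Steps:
$F = \frac{18}{5}$ ($F = \left(-2\right) \left(-1\right) + 8 \cdot \frac{1}{5} = 2 + \frac{8}{5} = \frac{18}{5} \approx 3.6$)
$O{\left(Y \right)} = Y \left(\frac{18}{5} + Y\right)$ ($O{\left(Y \right)} = Y \left(Y + \frac{18}{5}\right) = Y \left(\frac{18}{5} + Y\right)$)
$\frac{249}{O{\left(17 \right)}} + \frac{11 \left(\left(-3 + 5\right) - 4\right)}{-405} = \frac{249}{\frac{1}{5} \cdot 17 \left(18 + 5 \cdot 17\right)} + \frac{11 \left(\left(-3 + 5\right) - 4\right)}{-405} = \frac{249}{\frac{1}{5} \cdot 17 \left(18 + 85\right)} + 11 \left(2 - 4\right) \left(- \frac{1}{405}\right) = \frac{249}{\frac{1}{5} \cdot 17 \cdot 103} + 11 \left(-2\right) \left(- \frac{1}{405}\right) = \frac{249}{\frac{1751}{5}} - - \frac{22}{405} = 249 \cdot \frac{5}{1751} + \frac{22}{405} = \frac{1245}{1751} + \frac{22}{405} = \frac{542747}{709155}$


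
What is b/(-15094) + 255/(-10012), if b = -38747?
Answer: 192042997/75560564 ≈ 2.5416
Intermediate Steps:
b/(-15094) + 255/(-10012) = -38747/(-15094) + 255/(-10012) = -38747*(-1/15094) + 255*(-1/10012) = 38747/15094 - 255/10012 = 192042997/75560564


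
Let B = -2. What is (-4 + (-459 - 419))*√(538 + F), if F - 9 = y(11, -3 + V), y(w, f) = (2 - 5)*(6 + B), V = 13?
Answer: -882*√535 ≈ -20401.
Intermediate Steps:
y(w, f) = -12 (y(w, f) = (2 - 5)*(6 - 2) = -3*4 = -12)
F = -3 (F = 9 - 12 = -3)
(-4 + (-459 - 419))*√(538 + F) = (-4 + (-459 - 419))*√(538 - 3) = (-4 - 878)*√535 = -882*√535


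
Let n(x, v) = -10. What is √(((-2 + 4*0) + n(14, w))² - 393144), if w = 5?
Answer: 10*I*√3930 ≈ 626.9*I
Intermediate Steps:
√(((-2 + 4*0) + n(14, w))² - 393144) = √(((-2 + 4*0) - 10)² - 393144) = √(((-2 + 0) - 10)² - 393144) = √((-2 - 10)² - 393144) = √((-12)² - 393144) = √(144 - 393144) = √(-393000) = 10*I*√3930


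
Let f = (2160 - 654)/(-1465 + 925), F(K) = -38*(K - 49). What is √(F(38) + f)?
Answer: √373690/30 ≈ 20.377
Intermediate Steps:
F(K) = 1862 - 38*K (F(K) = -38*(-49 + K) = 1862 - 38*K)
f = -251/90 (f = 1506/(-540) = 1506*(-1/540) = -251/90 ≈ -2.7889)
√(F(38) + f) = √((1862 - 38*38) - 251/90) = √((1862 - 1444) - 251/90) = √(418 - 251/90) = √(37369/90) = √373690/30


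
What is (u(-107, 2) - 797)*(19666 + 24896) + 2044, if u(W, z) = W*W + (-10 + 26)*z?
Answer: 476102452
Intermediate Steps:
u(W, z) = W² + 16*z
(u(-107, 2) - 797)*(19666 + 24896) + 2044 = (((-107)² + 16*2) - 797)*(19666 + 24896) + 2044 = ((11449 + 32) - 797)*44562 + 2044 = (11481 - 797)*44562 + 2044 = 10684*44562 + 2044 = 476100408 + 2044 = 476102452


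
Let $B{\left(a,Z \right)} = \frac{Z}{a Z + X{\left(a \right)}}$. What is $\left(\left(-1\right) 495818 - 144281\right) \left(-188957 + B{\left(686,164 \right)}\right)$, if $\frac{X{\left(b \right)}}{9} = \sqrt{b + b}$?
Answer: $\frac{1115804564039249169}{9225247} + \frac{472393062 \sqrt{7}}{452037103} \approx 1.2095 \cdot 10^{11}$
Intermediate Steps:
$X{\left(b \right)} = 9 \sqrt{2} \sqrt{b}$ ($X{\left(b \right)} = 9 \sqrt{b + b} = 9 \sqrt{2 b} = 9 \sqrt{2} \sqrt{b}$)
$B{\left(a,Z \right)} = \frac{Z}{Z a + 9 \sqrt{2} \sqrt{a}}$ ($B{\left(a,Z \right)} = \frac{Z}{a Z + 9 \sqrt{2} \sqrt{a}} = \frac{Z}{Z a + 9 \sqrt{2} \sqrt{a}}$)
$\left(\left(-1\right) 495818 - 144281\right) \left(-188957 + B{\left(686,164 \right)}\right) = \left(\left(-1\right) 495818 - 144281\right) \left(-188957 + \frac{164}{164 \cdot 686 + 9 \sqrt{2} \sqrt{686}}\right) = \left(-495818 - 144281\right) \left(-188957 + \frac{164}{112504 + 9 \sqrt{2} \cdot 7 \sqrt{14}}\right) = - 640099 \left(-188957 + \frac{164}{112504 + 126 \sqrt{7}}\right) = 120951186743 - \frac{104976236}{112504 + 126 \sqrt{7}}$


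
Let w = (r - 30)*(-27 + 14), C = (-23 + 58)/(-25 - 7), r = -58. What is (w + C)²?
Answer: 1337584329/1024 ≈ 1.3062e+6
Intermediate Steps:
C = -35/32 (C = 35/(-32) = 35*(-1/32) = -35/32 ≈ -1.0938)
w = 1144 (w = (-58 - 30)*(-27 + 14) = -88*(-13) = 1144)
(w + C)² = (1144 - 35/32)² = (36573/32)² = 1337584329/1024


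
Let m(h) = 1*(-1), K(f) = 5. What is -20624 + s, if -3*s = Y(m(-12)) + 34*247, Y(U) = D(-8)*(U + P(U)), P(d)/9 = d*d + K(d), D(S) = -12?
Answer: -69634/3 ≈ -23211.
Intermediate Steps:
m(h) = -1
P(d) = 45 + 9*d² (P(d) = 9*(d*d + 5) = 9*(d² + 5) = 9*(5 + d²) = 45 + 9*d²)
Y(U) = -540 - 108*U² - 12*U (Y(U) = -12*(U + (45 + 9*U²)) = -12*(45 + U + 9*U²) = -540 - 108*U² - 12*U)
s = -7762/3 (s = -((-540 - 108*(-1)² - 12*(-1)) + 34*247)/3 = -((-540 - 108*1 + 12) + 8398)/3 = -((-540 - 108 + 12) + 8398)/3 = -(-636 + 8398)/3 = -⅓*7762 = -7762/3 ≈ -2587.3)
-20624 + s = -20624 - 7762/3 = -69634/3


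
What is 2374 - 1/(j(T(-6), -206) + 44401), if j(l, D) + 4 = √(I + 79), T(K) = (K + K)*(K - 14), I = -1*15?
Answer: 105417469/44405 ≈ 2374.0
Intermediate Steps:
I = -15
T(K) = 2*K*(-14 + K) (T(K) = (2*K)*(-14 + K) = 2*K*(-14 + K))
j(l, D) = 4 (j(l, D) = -4 + √(-15 + 79) = -4 + √64 = -4 + 8 = 4)
2374 - 1/(j(T(-6), -206) + 44401) = 2374 - 1/(4 + 44401) = 2374 - 1/44405 = 105417469/44405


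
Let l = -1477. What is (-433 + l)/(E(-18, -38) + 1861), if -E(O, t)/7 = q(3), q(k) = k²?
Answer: -955/899 ≈ -1.0623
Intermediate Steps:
E(O, t) = -63 (E(O, t) = -7*3² = -7*9 = -63)
(-433 + l)/(E(-18, -38) + 1861) = (-433 - 1477)/(-63 + 1861) = -1910/1798 = -1910*1/1798 = -955/899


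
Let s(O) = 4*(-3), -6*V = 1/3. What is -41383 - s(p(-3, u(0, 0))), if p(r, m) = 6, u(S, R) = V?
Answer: -41371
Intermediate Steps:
V = -1/18 (V = -1/6/3 = -1/6*1/3 = -1/18 ≈ -0.055556)
u(S, R) = -1/18
s(O) = -12
-41383 - s(p(-3, u(0, 0))) = -41383 - 1*(-12) = -41383 + 12 = -41371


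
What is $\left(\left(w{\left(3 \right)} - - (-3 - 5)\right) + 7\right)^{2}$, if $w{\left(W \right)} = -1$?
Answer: $4$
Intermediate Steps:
$\left(\left(w{\left(3 \right)} - - (-3 - 5)\right) + 7\right)^{2} = \left(\left(-1 - - (-3 - 5)\right) + 7\right)^{2} = \left(\left(-1 - \left(-1\right) \left(-8\right)\right) + 7\right)^{2} = \left(\left(-1 - 8\right) + 7\right)^{2} = \left(-9 + 7\right)^{2} = \left(-2\right)^{2} = 4$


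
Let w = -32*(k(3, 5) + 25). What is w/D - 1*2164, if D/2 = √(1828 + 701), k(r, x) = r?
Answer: -2164 - 448*√281/843 ≈ -2172.9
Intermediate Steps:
D = 6*√281 (D = 2*√(1828 + 701) = 2*√2529 = 2*(3*√281) = 6*√281 ≈ 100.58)
w = -896 (w = -32*(3 + 25) = -32*28 = -896)
w/D - 1*2164 = -896*√281/1686 - 1*2164 = -448*√281/843 - 2164 = -2164 - 448*√281/843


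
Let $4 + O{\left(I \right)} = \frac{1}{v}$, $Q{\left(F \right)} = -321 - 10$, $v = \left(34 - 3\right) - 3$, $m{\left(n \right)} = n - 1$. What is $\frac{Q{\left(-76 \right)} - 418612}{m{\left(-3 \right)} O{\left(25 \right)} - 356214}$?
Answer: $\frac{2932601}{2493387} \approx 1.1762$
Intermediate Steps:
$m{\left(n \right)} = -1 + n$ ($m{\left(n \right)} = n - 1 = -1 + n$)
$v = 28$ ($v = 31 - 3 = 28$)
$Q{\left(F \right)} = -331$
$O{\left(I \right)} = - \frac{111}{28}$ ($O{\left(I \right)} = -4 + \frac{1}{28} = - \frac{111}{28}$)
$\frac{Q{\left(-76 \right)} - 418612}{m{\left(-3 \right)} O{\left(25 \right)} - 356214} = \frac{-331 - 418612}{\left(-1 - 3\right) \left(- \frac{111}{28}\right) - 356214} = - \frac{418943}{\left(-4\right) \left(- \frac{111}{28}\right) - 356214} = - \frac{418943}{\frac{111}{7} - 356214} = - \frac{418943}{- \frac{2493387}{7}} = \left(-418943\right) \left(- \frac{7}{2493387}\right) = \frac{2932601}{2493387}$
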